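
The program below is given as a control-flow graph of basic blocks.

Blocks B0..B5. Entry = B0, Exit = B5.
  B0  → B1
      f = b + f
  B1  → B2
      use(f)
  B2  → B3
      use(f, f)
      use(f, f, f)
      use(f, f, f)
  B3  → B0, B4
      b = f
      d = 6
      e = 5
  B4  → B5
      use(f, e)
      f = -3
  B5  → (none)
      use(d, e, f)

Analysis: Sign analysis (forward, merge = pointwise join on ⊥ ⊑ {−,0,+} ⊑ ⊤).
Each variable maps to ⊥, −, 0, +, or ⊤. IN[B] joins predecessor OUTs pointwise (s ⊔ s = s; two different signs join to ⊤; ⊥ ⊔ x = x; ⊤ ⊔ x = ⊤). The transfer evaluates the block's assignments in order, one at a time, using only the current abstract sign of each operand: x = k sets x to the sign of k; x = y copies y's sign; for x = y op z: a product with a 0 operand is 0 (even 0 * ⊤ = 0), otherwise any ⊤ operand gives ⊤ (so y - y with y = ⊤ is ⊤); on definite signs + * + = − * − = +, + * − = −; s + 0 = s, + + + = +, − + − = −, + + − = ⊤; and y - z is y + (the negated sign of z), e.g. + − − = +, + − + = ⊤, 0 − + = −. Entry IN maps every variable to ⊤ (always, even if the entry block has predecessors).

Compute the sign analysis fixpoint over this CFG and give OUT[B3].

Answer: {a: ⊤, b: ⊤, c: ⊤, d: +, e: +, f: ⊤}

Derivation:
Fixpoint table:
  B0:   IN=(all ⊤)   OUT=(all ⊤)
  B1:   IN=(all ⊤)   OUT=(all ⊤)
  B2:   IN=(all ⊤)   OUT=(all ⊤)
  B3:   IN=(all ⊤)   OUT={d:+, e:+; rest ⊤}
  B4:   IN={d:+, e:+; rest ⊤}   OUT={d:+, e:+, f:-; rest ⊤}
  B5:   IN={d:+, e:+, f:-; rest ⊤}   OUT={d:+, e:+, f:-; rest ⊤}

Merge at B3: IN[B3] = OUT[B2] = {a: ⊤, b: ⊤, c: ⊤, d: ⊤, e: ⊤, f: ⊤}
Applying B3's transfer function to that IN value gives OUT[B3] (row B3 above).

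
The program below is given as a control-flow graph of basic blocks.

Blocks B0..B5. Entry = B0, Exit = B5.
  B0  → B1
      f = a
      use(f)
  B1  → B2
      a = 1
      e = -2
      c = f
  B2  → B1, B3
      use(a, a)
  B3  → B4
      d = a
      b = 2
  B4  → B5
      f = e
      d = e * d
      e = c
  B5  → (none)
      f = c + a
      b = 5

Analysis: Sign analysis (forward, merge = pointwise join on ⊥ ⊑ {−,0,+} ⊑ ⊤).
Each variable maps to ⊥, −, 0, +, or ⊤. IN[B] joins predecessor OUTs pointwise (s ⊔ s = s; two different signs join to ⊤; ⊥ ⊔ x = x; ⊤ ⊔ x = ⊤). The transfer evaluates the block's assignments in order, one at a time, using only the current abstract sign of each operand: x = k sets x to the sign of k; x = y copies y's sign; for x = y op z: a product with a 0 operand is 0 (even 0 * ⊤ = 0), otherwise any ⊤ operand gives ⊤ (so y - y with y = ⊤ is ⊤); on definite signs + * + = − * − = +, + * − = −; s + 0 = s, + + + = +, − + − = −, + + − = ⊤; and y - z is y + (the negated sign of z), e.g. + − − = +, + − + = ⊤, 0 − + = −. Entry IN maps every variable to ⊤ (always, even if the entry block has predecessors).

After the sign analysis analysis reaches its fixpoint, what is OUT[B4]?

Answer: {a: +, b: +, c: ⊤, d: -, e: ⊤, f: -}

Derivation:
Fixpoint table:
  B0: | IN=(all ⊤) | OUT=(all ⊤)
  B1: | IN=(all ⊤) | OUT={a:+, e:-; rest ⊤}
  B2: | IN={a:+, e:-; rest ⊤} | OUT={a:+, e:-; rest ⊤}
  B3: | IN={a:+, e:-; rest ⊤} | OUT={a:+, b:+, d:+, e:-; rest ⊤}
  B4: | IN={a:+, b:+, d:+, e:-; rest ⊤} | OUT={a:+, b:+, d:-, f:-; rest ⊤}
  B5: | IN={a:+, b:+, d:-, f:-; rest ⊤} | OUT={a:+, b:+, d:-; rest ⊤}

Merge at B4: IN[B4] = OUT[B3] = {a: +, b: +, c: ⊤, d: +, e: -, f: ⊤}
Applying B4's transfer function to that IN value gives OUT[B4] (row B4 above).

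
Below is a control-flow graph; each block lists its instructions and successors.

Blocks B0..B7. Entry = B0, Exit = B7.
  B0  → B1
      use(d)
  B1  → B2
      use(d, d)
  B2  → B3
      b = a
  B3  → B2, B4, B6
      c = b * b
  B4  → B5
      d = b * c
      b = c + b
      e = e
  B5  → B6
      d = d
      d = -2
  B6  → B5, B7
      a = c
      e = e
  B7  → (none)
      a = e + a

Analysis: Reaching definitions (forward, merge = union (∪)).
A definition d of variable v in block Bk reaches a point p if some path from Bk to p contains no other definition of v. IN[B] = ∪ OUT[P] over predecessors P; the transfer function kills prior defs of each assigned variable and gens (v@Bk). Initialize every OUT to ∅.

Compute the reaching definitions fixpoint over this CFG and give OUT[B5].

Answer: {a@B6, b@B2, b@B4, c@B3, d@B5, e@B4, e@B6}

Trace:
Fixpoint table:
  B0: | IN={} | OUT={}
  B1: | IN={} | OUT={}
  B2: | IN={b@B2, c@B3} | OUT={b@B2, c@B3}
  B3: | IN={b@B2, c@B3} | OUT={b@B2, c@B3}
  B4: | IN={b@B2, c@B3} | OUT={b@B4, c@B3, d@B4, e@B4}
  B5: | IN={a@B6, b@B2, b@B4, c@B3, d@B4, d@B5, e@B4, e@B6} | OUT={a@B6, b@B2, b@B4, c@B3, d@B5, e@B4, e@B6}
  B6: | IN={a@B6, b@B2, b@B4, c@B3, d@B5, e@B4, e@B6} | OUT={a@B6, b@B2, b@B4, c@B3, d@B5, e@B6}
  B7: | IN={a@B6, b@B2, b@B4, c@B3, d@B5, e@B6} | OUT={a@B7, b@B2, b@B4, c@B3, d@B5, e@B6}

Merge at B5: IN[B5] = OUT[B4] ⊔ OUT[B6] = {a@B6, b@B2, b@B4, c@B3, d@B4, d@B5, e@B4, e@B6}
Applying B5's transfer function to that IN value gives OUT[B5] (row B5 above).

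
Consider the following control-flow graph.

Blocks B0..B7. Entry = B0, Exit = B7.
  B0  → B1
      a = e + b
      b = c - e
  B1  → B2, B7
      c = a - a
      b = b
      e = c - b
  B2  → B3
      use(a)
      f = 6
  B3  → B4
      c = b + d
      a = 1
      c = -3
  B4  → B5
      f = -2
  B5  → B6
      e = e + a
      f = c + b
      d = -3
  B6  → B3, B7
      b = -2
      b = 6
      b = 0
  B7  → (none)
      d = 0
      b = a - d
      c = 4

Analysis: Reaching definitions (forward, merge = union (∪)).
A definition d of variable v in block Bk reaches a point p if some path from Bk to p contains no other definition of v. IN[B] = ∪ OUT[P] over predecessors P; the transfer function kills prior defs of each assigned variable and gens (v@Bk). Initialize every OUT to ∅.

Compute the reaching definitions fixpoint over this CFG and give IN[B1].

Answer: {a@B0, b@B0}

Working:
Converged values:
  B0:   IN={}   OUT={a@B0, b@B0}
  B1:   IN={a@B0, b@B0}   OUT={a@B0, b@B1, c@B1, e@B1}
  B2:   IN={a@B0, b@B1, c@B1, e@B1}   OUT={a@B0, b@B1, c@B1, e@B1, f@B2}
  B3:   IN={a@B0, a@B3, b@B1, b@B6, c@B1, c@B3, d@B5, e@B1, e@B5, f@B2, f@B5}   OUT={a@B3, b@B1, b@B6, c@B3, d@B5, e@B1, e@B5, f@B2, f@B5}
  B4:   IN={a@B3, b@B1, b@B6, c@B3, d@B5, e@B1, e@B5, f@B2, f@B5}   OUT={a@B3, b@B1, b@B6, c@B3, d@B5, e@B1, e@B5, f@B4}
  B5:   IN={a@B3, b@B1, b@B6, c@B3, d@B5, e@B1, e@B5, f@B4}   OUT={a@B3, b@B1, b@B6, c@B3, d@B5, e@B5, f@B5}
  B6:   IN={a@B3, b@B1, b@B6, c@B3, d@B5, e@B5, f@B5}   OUT={a@B3, b@B6, c@B3, d@B5, e@B5, f@B5}
  B7:   IN={a@B0, a@B3, b@B1, b@B6, c@B1, c@B3, d@B5, e@B1, e@B5, f@B5}   OUT={a@B0, a@B3, b@B7, c@B7, d@B7, e@B1, e@B5, f@B5}

Merge at B1: IN[B1] = OUT[B0] = {a@B0, b@B0}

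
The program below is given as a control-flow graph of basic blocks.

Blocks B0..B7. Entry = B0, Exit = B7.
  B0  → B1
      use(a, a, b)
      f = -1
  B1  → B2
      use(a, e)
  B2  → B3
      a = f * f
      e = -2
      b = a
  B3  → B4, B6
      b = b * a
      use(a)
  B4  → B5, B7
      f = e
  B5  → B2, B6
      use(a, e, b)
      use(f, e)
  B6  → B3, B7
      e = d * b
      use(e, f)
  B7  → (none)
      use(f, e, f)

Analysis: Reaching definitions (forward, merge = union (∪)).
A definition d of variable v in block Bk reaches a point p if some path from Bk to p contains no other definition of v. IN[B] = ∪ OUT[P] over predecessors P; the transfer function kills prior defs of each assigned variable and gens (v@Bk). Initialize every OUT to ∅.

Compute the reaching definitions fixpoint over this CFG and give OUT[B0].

Answer: {f@B0}

Derivation:
Fixpoint table:
  B0:  IN={}  OUT={f@B0}
  B1:  IN={f@B0}  OUT={f@B0}
  B2:  IN={a@B2, b@B3, e@B2, e@B6, f@B0, f@B4}  OUT={a@B2, b@B2, e@B2, f@B0, f@B4}
  B3:  IN={a@B2, b@B2, b@B3, e@B2, e@B6, f@B0, f@B4}  OUT={a@B2, b@B3, e@B2, e@B6, f@B0, f@B4}
  B4:  IN={a@B2, b@B3, e@B2, e@B6, f@B0, f@B4}  OUT={a@B2, b@B3, e@B2, e@B6, f@B4}
  B5:  IN={a@B2, b@B3, e@B2, e@B6, f@B4}  OUT={a@B2, b@B3, e@B2, e@B6, f@B4}
  B6:  IN={a@B2, b@B3, e@B2, e@B6, f@B0, f@B4}  OUT={a@B2, b@B3, e@B6, f@B0, f@B4}
  B7:  IN={a@B2, b@B3, e@B2, e@B6, f@B0, f@B4}  OUT={a@B2, b@B3, e@B2, e@B6, f@B0, f@B4}

B0 is the boundary node: IN[B0] = {}
Applying B0's transfer function to that IN value gives OUT[B0] (row B0 above).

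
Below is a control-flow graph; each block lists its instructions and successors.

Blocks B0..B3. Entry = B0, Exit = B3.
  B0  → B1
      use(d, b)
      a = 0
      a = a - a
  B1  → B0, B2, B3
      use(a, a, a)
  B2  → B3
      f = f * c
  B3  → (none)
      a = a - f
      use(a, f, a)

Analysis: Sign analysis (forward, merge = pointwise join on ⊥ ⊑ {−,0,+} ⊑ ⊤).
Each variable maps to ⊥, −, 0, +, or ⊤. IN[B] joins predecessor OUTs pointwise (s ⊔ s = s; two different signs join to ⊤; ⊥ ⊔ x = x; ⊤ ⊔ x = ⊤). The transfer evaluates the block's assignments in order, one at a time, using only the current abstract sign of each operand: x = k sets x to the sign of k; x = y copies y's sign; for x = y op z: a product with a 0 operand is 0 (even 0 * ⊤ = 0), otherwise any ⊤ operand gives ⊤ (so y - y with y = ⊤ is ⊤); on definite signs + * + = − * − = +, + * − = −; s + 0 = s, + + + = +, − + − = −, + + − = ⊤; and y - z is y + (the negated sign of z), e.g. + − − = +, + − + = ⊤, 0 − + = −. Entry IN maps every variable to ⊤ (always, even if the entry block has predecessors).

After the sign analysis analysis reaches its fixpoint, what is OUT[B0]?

Per-block solution:
  B0:   IN=(all ⊤)   OUT={a:0; rest ⊤}
  B1:   IN={a:0; rest ⊤}   OUT={a:0; rest ⊤}
  B2:   IN={a:0; rest ⊤}   OUT={a:0; rest ⊤}
  B3:   IN={a:0; rest ⊤}   OUT=(all ⊤)

Merge at B0 (entry node, so the boundary value (all ⊤) is joined with the incoming edge(s)): IN[B0] = (all ⊤) ⊔ OUT[B1] = {a: ⊤, b: ⊤, c: ⊤, d: ⊤, e: ⊤, f: ⊤}
Applying B0's transfer function to that IN value gives OUT[B0] (row B0 above).

Answer: {a: 0, b: ⊤, c: ⊤, d: ⊤, e: ⊤, f: ⊤}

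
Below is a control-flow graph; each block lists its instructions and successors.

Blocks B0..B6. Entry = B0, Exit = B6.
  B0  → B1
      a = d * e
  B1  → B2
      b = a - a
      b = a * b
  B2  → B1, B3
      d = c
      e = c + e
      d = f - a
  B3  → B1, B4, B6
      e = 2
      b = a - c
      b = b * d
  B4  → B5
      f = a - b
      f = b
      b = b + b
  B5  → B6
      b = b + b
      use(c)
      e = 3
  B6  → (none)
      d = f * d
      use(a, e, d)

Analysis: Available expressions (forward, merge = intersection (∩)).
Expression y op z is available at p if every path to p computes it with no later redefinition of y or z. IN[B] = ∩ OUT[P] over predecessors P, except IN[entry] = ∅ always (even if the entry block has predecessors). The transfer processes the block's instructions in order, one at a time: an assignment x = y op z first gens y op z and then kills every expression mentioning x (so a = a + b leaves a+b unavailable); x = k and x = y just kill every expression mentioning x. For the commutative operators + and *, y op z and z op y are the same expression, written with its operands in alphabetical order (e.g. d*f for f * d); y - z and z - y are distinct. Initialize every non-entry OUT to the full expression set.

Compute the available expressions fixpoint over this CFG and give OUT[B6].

Converged values:
  B0: | IN={} | OUT={d*e}
  B1: | IN={} | OUT={a-a}
  B2: | IN={a-a} | OUT={a-a, f-a}
  B3: | IN={a-a, f-a} | OUT={a-a, a-c, f-a}
  B4: | IN={a-a, a-c, f-a} | OUT={a-a, a-c}
  B5: | IN={a-a, a-c} | OUT={a-a, a-c}
  B6: | IN={a-a, a-c} | OUT={a-a, a-c}

Merge at B6: IN[B6] = OUT[B3] ∩ OUT[B5] = {a-a, a-c}
Applying B6's transfer function to that IN value gives OUT[B6] (row B6 above).

Answer: {a-a, a-c}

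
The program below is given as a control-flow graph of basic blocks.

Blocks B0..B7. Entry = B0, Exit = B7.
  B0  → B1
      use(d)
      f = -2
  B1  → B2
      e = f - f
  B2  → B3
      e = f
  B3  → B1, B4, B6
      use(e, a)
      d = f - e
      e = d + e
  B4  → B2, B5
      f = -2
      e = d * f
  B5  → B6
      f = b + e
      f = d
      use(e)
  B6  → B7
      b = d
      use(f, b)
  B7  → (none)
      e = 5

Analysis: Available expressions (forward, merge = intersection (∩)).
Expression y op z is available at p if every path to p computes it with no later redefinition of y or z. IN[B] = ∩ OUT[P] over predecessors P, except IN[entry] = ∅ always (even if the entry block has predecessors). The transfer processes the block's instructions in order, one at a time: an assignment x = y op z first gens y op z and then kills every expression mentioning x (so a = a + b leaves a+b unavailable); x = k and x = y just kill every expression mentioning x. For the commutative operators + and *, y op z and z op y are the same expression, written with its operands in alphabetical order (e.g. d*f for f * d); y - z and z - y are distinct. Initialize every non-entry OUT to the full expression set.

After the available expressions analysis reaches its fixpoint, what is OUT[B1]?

Answer: {f-f}

Derivation:
Converged values:
  B0:  IN={}  OUT={}
  B1:  IN={}  OUT={f-f}
  B2:  IN={}  OUT={}
  B3:  IN={}  OUT={}
  B4:  IN={}  OUT={d*f}
  B5:  IN={d*f}  OUT={b+e}
  B6:  IN={}  OUT={}
  B7:  IN={}  OUT={}

Merge at B1: IN[B1] = OUT[B0] ∩ OUT[B3] = {}
Applying B1's transfer function to that IN value gives OUT[B1] (row B1 above).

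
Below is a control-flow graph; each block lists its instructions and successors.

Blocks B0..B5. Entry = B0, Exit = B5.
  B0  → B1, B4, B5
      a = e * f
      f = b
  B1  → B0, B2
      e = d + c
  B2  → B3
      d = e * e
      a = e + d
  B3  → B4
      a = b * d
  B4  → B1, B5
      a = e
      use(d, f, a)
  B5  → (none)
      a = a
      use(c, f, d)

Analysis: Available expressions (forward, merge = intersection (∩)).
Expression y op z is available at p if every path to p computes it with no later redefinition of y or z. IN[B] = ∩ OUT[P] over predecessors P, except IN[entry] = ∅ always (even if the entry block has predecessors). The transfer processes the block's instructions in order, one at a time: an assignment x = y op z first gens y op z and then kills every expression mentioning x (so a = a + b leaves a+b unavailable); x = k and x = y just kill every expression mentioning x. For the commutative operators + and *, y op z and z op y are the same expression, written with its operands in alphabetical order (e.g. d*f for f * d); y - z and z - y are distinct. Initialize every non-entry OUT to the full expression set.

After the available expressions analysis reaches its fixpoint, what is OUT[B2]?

Per-block solution:
  B0:  IN={}  OUT={}
  B1:  IN={}  OUT={c+d}
  B2:  IN={c+d}  OUT={d+e, e*e}
  B3:  IN={d+e, e*e}  OUT={b*d, d+e, e*e}
  B4:  IN={}  OUT={}
  B5:  IN={}  OUT={}

Merge at B2: IN[B2] = OUT[B1] = {c+d}
Applying B2's transfer function to that IN value gives OUT[B2] (row B2 above).

Answer: {d+e, e*e}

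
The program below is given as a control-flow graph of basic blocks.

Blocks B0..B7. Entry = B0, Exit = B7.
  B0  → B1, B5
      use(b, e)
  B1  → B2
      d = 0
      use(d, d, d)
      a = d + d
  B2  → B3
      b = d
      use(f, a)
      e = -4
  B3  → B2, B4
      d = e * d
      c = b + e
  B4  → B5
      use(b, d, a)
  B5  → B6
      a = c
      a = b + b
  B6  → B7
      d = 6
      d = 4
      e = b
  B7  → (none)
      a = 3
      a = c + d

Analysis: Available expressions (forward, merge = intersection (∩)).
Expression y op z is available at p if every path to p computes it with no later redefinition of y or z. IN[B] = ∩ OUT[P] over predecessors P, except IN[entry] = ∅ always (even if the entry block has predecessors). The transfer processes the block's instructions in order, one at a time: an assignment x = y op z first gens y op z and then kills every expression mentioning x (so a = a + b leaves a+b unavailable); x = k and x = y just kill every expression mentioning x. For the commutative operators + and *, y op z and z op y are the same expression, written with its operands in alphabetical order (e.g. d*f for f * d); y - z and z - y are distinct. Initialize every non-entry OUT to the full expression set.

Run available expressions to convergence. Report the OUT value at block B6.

Answer: {b+b}

Derivation:
Converged values:
  B0: | IN={} | OUT={}
  B1: | IN={} | OUT={d+d}
  B2: | IN={} | OUT={}
  B3: | IN={} | OUT={b+e}
  B4: | IN={b+e} | OUT={b+e}
  B5: | IN={} | OUT={b+b}
  B6: | IN={b+b} | OUT={b+b}
  B7: | IN={b+b} | OUT={b+b, c+d}

Merge at B6: IN[B6] = OUT[B5] = {b+b}
Applying B6's transfer function to that IN value gives OUT[B6] (row B6 above).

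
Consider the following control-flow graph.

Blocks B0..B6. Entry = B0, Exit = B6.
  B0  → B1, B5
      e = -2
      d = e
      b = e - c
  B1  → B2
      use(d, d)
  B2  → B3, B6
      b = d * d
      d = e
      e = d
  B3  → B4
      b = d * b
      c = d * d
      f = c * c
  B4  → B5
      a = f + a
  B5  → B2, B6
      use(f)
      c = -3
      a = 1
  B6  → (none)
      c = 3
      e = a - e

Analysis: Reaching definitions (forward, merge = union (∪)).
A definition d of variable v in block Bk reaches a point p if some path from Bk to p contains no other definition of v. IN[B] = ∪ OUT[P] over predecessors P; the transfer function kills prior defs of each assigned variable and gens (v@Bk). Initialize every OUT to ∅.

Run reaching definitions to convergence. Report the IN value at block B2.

Per-block solution:
  B0: | IN={} | OUT={b@B0, d@B0, e@B0}
  B1: | IN={b@B0, d@B0, e@B0} | OUT={b@B0, d@B0, e@B0}
  B2: | IN={a@B5, b@B0, b@B3, c@B5, d@B0, d@B2, e@B0, e@B2, f@B3} | OUT={a@B5, b@B2, c@B5, d@B2, e@B2, f@B3}
  B3: | IN={a@B5, b@B2, c@B5, d@B2, e@B2, f@B3} | OUT={a@B5, b@B3, c@B3, d@B2, e@B2, f@B3}
  B4: | IN={a@B5, b@B3, c@B3, d@B2, e@B2, f@B3} | OUT={a@B4, b@B3, c@B3, d@B2, e@B2, f@B3}
  B5: | IN={a@B4, b@B0, b@B3, c@B3, d@B0, d@B2, e@B0, e@B2, f@B3} | OUT={a@B5, b@B0, b@B3, c@B5, d@B0, d@B2, e@B0, e@B2, f@B3}
  B6: | IN={a@B5, b@B0, b@B2, b@B3, c@B5, d@B0, d@B2, e@B0, e@B2, f@B3} | OUT={a@B5, b@B0, b@B2, b@B3, c@B6, d@B0, d@B2, e@B6, f@B3}

Merge at B2: IN[B2] = OUT[B1] ⊔ OUT[B5] = {a@B5, b@B0, b@B3, c@B5, d@B0, d@B2, e@B0, e@B2, f@B3}

Answer: {a@B5, b@B0, b@B3, c@B5, d@B0, d@B2, e@B0, e@B2, f@B3}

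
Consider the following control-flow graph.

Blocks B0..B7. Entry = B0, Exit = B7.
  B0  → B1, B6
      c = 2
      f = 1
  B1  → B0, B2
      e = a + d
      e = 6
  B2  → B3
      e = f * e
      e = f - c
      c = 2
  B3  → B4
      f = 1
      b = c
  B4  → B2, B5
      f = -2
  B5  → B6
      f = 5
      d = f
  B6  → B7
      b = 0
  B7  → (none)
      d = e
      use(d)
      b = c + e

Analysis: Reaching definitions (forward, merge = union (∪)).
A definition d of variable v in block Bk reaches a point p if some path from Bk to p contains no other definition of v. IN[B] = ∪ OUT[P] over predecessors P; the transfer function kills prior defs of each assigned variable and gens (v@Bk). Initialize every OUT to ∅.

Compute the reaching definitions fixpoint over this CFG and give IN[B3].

Per-block solution:
  B0:   IN={c@B0, e@B1, f@B0}   OUT={c@B0, e@B1, f@B0}
  B1:   IN={c@B0, e@B1, f@B0}   OUT={c@B0, e@B1, f@B0}
  B2:   IN={b@B3, c@B0, c@B2, e@B1, e@B2, f@B0, f@B4}   OUT={b@B3, c@B2, e@B2, f@B0, f@B4}
  B3:   IN={b@B3, c@B2, e@B2, f@B0, f@B4}   OUT={b@B3, c@B2, e@B2, f@B3}
  B4:   IN={b@B3, c@B2, e@B2, f@B3}   OUT={b@B3, c@B2, e@B2, f@B4}
  B5:   IN={b@B3, c@B2, e@B2, f@B4}   OUT={b@B3, c@B2, d@B5, e@B2, f@B5}
  B6:   IN={b@B3, c@B0, c@B2, d@B5, e@B1, e@B2, f@B0, f@B5}   OUT={b@B6, c@B0, c@B2, d@B5, e@B1, e@B2, f@B0, f@B5}
  B7:   IN={b@B6, c@B0, c@B2, d@B5, e@B1, e@B2, f@B0, f@B5}   OUT={b@B7, c@B0, c@B2, d@B7, e@B1, e@B2, f@B0, f@B5}

Merge at B3: IN[B3] = OUT[B2] = {b@B3, c@B2, e@B2, f@B0, f@B4}

Answer: {b@B3, c@B2, e@B2, f@B0, f@B4}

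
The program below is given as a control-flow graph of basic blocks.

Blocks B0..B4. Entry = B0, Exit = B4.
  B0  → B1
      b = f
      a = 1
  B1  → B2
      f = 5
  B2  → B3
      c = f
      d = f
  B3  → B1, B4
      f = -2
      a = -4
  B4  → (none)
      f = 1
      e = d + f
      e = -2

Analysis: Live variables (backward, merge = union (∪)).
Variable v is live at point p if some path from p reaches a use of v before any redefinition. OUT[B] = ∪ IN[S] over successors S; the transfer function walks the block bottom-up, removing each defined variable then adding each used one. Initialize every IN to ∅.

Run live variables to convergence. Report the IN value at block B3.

Answer: {d}

Trace:
Converged values:
  B0:   IN={f}   OUT={}
  B1:   IN={}   OUT={f}
  B2:   IN={f}   OUT={d}
  B3:   IN={d}   OUT={d}
  B4:   IN={d}   OUT={}

Merge at B3: OUT[B3] = IN[B1] ⊔ IN[B4] = {d}
Applying B3's transfer function to that OUT value gives IN[B3] (row B3 above).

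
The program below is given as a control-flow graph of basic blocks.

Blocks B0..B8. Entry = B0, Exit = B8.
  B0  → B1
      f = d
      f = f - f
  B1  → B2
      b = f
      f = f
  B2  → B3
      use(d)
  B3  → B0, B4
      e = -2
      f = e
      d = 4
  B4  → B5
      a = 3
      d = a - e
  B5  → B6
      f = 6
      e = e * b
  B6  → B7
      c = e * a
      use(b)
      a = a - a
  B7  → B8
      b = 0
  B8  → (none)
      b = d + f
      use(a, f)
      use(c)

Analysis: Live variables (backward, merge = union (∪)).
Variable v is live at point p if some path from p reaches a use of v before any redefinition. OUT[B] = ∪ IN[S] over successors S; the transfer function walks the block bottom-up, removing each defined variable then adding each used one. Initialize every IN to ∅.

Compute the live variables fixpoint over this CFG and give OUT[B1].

Answer: {b, d}

Trace:
Converged values:
  B0:   IN={d}   OUT={d, f}
  B1:   IN={d, f}   OUT={b, d}
  B2:   IN={b, d}   OUT={b}
  B3:   IN={b}   OUT={b, d, e}
  B4:   IN={b, e}   OUT={a, b, d, e}
  B5:   IN={a, b, d, e}   OUT={a, b, d, e, f}
  B6:   IN={a, b, d, e, f}   OUT={a, c, d, f}
  B7:   IN={a, c, d, f}   OUT={a, c, d, f}
  B8:   IN={a, c, d, f}   OUT={}

Merge at B1: OUT[B1] = IN[B2] = {b, d}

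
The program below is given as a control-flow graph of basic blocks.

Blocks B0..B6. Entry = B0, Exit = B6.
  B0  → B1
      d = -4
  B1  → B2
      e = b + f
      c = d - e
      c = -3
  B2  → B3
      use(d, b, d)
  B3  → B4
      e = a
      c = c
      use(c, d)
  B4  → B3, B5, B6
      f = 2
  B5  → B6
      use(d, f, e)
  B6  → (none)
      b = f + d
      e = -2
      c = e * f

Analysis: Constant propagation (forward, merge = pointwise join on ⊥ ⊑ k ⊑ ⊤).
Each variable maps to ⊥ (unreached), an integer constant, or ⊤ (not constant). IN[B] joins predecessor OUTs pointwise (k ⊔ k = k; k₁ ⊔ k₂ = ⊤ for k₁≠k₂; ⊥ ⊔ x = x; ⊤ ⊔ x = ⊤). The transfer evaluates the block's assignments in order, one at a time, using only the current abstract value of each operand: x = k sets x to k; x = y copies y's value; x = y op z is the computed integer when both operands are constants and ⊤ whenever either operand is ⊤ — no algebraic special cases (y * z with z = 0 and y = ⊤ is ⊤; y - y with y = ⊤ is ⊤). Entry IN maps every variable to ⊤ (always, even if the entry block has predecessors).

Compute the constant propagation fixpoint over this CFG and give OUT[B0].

Answer: {a: ⊤, b: ⊤, c: ⊤, d: -4, e: ⊤, f: ⊤}

Working:
Fixpoint table:
  B0:   IN=(all ⊤)   OUT={d:-4; rest ⊤}
  B1:   IN={d:-4; rest ⊤}   OUT={c:-3, d:-4; rest ⊤}
  B2:   IN={c:-3, d:-4; rest ⊤}   OUT={c:-3, d:-4; rest ⊤}
  B3:   IN={c:-3, d:-4; rest ⊤}   OUT={c:-3, d:-4; rest ⊤}
  B4:   IN={c:-3, d:-4; rest ⊤}   OUT={c:-3, d:-4, f:2; rest ⊤}
  B5:   IN={c:-3, d:-4, f:2; rest ⊤}   OUT={c:-3, d:-4, f:2; rest ⊤}
  B6:   IN={c:-3, d:-4, f:2; rest ⊤}   OUT={b:-2, c:-4, d:-4, e:-2, f:2; rest ⊤}

B0 is the boundary node: IN[B0] = {a: ⊤, b: ⊤, c: ⊤, d: ⊤, e: ⊤, f: ⊤}
Applying B0's transfer function to that IN value gives OUT[B0] (row B0 above).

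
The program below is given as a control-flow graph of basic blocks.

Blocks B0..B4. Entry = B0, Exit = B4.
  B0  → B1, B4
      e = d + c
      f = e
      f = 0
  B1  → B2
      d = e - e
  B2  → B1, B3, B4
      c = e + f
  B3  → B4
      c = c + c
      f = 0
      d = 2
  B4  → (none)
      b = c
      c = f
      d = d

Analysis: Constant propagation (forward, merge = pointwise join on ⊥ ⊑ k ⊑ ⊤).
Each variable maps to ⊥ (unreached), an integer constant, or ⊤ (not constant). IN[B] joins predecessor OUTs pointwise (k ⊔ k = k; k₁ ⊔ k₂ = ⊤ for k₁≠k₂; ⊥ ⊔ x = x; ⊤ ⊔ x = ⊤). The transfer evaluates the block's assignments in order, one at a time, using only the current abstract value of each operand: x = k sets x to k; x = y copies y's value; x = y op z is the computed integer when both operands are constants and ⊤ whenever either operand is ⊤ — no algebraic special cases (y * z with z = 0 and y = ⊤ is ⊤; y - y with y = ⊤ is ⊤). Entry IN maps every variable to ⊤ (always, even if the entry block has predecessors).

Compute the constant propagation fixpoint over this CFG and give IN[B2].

Converged values:
  B0:  IN=(all ⊤)  OUT={f:0; rest ⊤}
  B1:  IN={f:0; rest ⊤}  OUT={f:0; rest ⊤}
  B2:  IN={f:0; rest ⊤}  OUT={f:0; rest ⊤}
  B3:  IN={f:0; rest ⊤}  OUT={d:2, f:0; rest ⊤}
  B4:  IN={f:0; rest ⊤}  OUT={c:0, f:0; rest ⊤}

Merge at B2: IN[B2] = OUT[B1] = {a: ⊤, b: ⊤, c: ⊤, d: ⊤, e: ⊤, f: 0}

Answer: {a: ⊤, b: ⊤, c: ⊤, d: ⊤, e: ⊤, f: 0}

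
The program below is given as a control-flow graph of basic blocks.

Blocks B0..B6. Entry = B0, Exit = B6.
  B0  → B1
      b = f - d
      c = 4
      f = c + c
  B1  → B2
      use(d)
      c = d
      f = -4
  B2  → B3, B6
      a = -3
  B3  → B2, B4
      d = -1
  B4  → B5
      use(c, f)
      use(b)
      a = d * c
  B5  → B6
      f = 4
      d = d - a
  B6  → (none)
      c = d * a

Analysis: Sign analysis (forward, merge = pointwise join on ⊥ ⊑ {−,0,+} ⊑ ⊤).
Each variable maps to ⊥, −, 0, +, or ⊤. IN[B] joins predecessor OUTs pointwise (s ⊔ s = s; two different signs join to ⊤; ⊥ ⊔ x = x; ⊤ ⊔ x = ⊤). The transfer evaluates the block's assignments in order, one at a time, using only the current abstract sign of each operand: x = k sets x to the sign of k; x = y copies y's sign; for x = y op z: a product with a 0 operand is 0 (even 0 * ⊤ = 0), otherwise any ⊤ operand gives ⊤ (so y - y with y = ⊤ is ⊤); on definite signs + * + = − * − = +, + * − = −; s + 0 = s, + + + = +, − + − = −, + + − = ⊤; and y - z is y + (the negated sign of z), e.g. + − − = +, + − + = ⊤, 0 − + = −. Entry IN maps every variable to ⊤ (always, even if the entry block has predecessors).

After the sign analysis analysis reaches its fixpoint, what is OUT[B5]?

Answer: {a: ⊤, b: ⊤, c: ⊤, d: ⊤, e: ⊤, f: +}

Derivation:
Converged values:
  B0:  IN=(all ⊤)  OUT={c:+, f:+; rest ⊤}
  B1:  IN={c:+, f:+; rest ⊤}  OUT={f:-; rest ⊤}
  B2:  IN={f:-; rest ⊤}  OUT={a:-, f:-; rest ⊤}
  B3:  IN={a:-, f:-; rest ⊤}  OUT={a:-, d:-, f:-; rest ⊤}
  B4:  IN={a:-, d:-, f:-; rest ⊤}  OUT={d:-, f:-; rest ⊤}
  B5:  IN={d:-, f:-; rest ⊤}  OUT={f:+; rest ⊤}
  B6:  IN=(all ⊤)  OUT=(all ⊤)

Merge at B5: IN[B5] = OUT[B4] = {a: ⊤, b: ⊤, c: ⊤, d: -, e: ⊤, f: -}
Applying B5's transfer function to that IN value gives OUT[B5] (row B5 above).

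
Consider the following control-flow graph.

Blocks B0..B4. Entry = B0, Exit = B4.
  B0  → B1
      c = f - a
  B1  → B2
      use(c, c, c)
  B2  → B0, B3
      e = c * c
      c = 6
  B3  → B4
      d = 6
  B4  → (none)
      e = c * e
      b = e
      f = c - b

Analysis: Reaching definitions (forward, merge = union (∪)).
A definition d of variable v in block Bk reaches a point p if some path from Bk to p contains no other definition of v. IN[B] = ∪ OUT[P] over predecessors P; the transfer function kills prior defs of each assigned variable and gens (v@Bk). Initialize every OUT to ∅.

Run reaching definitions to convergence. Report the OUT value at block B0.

Answer: {c@B0, e@B2}

Trace:
Per-block solution:
  B0:   IN={c@B2, e@B2}   OUT={c@B0, e@B2}
  B1:   IN={c@B0, e@B2}   OUT={c@B0, e@B2}
  B2:   IN={c@B0, e@B2}   OUT={c@B2, e@B2}
  B3:   IN={c@B2, e@B2}   OUT={c@B2, d@B3, e@B2}
  B4:   IN={c@B2, d@B3, e@B2}   OUT={b@B4, c@B2, d@B3, e@B4, f@B4}

Merge at B0 (entry node, so the boundary value {} is joined with the incoming edge(s)): IN[B0] = {} ⊔ OUT[B2] = {c@B2, e@B2}
Applying B0's transfer function to that IN value gives OUT[B0] (row B0 above).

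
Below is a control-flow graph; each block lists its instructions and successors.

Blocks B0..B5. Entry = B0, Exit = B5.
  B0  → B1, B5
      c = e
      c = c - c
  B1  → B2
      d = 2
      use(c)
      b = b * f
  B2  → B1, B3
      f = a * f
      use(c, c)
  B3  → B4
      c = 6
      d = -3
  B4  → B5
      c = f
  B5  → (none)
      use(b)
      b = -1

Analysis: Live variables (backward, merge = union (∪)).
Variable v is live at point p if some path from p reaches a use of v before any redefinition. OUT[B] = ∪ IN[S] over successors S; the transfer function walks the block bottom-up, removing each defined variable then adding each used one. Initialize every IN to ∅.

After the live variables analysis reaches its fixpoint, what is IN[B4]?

Fixpoint table:
  B0:  IN={a, b, e, f}  OUT={a, b, c, f}
  B1:  IN={a, b, c, f}  OUT={a, b, c, f}
  B2:  IN={a, b, c, f}  OUT={a, b, c, f}
  B3:  IN={b, f}  OUT={b, f}
  B4:  IN={b, f}  OUT={b}
  B5:  IN={b}  OUT={}

Merge at B4: OUT[B4] = IN[B5] = {b}
Applying B4's transfer function to that OUT value gives IN[B4] (row B4 above).

Answer: {b, f}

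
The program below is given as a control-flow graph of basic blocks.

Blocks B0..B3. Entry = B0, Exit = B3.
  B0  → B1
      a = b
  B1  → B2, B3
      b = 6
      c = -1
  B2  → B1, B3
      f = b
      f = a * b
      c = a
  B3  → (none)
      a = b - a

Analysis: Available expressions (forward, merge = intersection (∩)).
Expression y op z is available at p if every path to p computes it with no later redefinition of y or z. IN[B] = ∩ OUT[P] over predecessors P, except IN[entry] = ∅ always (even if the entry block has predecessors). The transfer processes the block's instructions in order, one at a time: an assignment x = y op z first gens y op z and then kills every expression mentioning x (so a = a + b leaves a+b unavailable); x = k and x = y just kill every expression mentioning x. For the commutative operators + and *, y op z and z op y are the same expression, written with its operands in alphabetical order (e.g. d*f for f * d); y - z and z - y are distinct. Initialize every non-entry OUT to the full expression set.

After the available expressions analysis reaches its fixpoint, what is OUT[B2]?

Answer: {a*b}

Working:
Fixpoint table:
  B0:   IN={}   OUT={}
  B1:   IN={}   OUT={}
  B2:   IN={}   OUT={a*b}
  B3:   IN={}   OUT={}

Merge at B2: IN[B2] = OUT[B1] = {}
Applying B2's transfer function to that IN value gives OUT[B2] (row B2 above).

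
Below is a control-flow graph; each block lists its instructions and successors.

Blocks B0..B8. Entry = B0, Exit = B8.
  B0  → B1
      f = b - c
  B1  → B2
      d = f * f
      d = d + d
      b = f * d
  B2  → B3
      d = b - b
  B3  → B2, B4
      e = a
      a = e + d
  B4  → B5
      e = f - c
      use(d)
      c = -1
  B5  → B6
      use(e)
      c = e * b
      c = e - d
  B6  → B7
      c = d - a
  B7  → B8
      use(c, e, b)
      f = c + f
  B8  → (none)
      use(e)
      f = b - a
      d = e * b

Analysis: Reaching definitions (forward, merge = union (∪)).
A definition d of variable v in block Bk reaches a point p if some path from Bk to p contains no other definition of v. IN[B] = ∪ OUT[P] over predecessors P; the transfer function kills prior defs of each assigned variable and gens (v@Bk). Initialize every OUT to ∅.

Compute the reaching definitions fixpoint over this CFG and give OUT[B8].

Per-block solution:
  B0: | IN={} | OUT={f@B0}
  B1: | IN={f@B0} | OUT={b@B1, d@B1, f@B0}
  B2: | IN={a@B3, b@B1, d@B1, d@B2, e@B3, f@B0} | OUT={a@B3, b@B1, d@B2, e@B3, f@B0}
  B3: | IN={a@B3, b@B1, d@B2, e@B3, f@B0} | OUT={a@B3, b@B1, d@B2, e@B3, f@B0}
  B4: | IN={a@B3, b@B1, d@B2, e@B3, f@B0} | OUT={a@B3, b@B1, c@B4, d@B2, e@B4, f@B0}
  B5: | IN={a@B3, b@B1, c@B4, d@B2, e@B4, f@B0} | OUT={a@B3, b@B1, c@B5, d@B2, e@B4, f@B0}
  B6: | IN={a@B3, b@B1, c@B5, d@B2, e@B4, f@B0} | OUT={a@B3, b@B1, c@B6, d@B2, e@B4, f@B0}
  B7: | IN={a@B3, b@B1, c@B6, d@B2, e@B4, f@B0} | OUT={a@B3, b@B1, c@B6, d@B2, e@B4, f@B7}
  B8: | IN={a@B3, b@B1, c@B6, d@B2, e@B4, f@B7} | OUT={a@B3, b@B1, c@B6, d@B8, e@B4, f@B8}

Merge at B8: IN[B8] = OUT[B7] = {a@B3, b@B1, c@B6, d@B2, e@B4, f@B7}
Applying B8's transfer function to that IN value gives OUT[B8] (row B8 above).

Answer: {a@B3, b@B1, c@B6, d@B8, e@B4, f@B8}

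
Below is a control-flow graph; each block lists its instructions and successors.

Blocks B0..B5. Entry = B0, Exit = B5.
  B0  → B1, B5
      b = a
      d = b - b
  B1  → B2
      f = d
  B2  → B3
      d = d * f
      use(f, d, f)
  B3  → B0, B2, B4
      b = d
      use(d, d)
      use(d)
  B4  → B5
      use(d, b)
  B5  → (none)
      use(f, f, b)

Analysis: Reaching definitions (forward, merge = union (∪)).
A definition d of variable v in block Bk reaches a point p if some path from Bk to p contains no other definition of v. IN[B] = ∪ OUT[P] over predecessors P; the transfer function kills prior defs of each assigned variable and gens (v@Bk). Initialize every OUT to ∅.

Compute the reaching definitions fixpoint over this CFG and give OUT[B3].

Converged values:
  B0: | IN={b@B3, d@B2, f@B1} | OUT={b@B0, d@B0, f@B1}
  B1: | IN={b@B0, d@B0, f@B1} | OUT={b@B0, d@B0, f@B1}
  B2: | IN={b@B0, b@B3, d@B0, d@B2, f@B1} | OUT={b@B0, b@B3, d@B2, f@B1}
  B3: | IN={b@B0, b@B3, d@B2, f@B1} | OUT={b@B3, d@B2, f@B1}
  B4: | IN={b@B3, d@B2, f@B1} | OUT={b@B3, d@B2, f@B1}
  B5: | IN={b@B0, b@B3, d@B0, d@B2, f@B1} | OUT={b@B0, b@B3, d@B0, d@B2, f@B1}

Merge at B3: IN[B3] = OUT[B2] = {b@B0, b@B3, d@B2, f@B1}
Applying B3's transfer function to that IN value gives OUT[B3] (row B3 above).

Answer: {b@B3, d@B2, f@B1}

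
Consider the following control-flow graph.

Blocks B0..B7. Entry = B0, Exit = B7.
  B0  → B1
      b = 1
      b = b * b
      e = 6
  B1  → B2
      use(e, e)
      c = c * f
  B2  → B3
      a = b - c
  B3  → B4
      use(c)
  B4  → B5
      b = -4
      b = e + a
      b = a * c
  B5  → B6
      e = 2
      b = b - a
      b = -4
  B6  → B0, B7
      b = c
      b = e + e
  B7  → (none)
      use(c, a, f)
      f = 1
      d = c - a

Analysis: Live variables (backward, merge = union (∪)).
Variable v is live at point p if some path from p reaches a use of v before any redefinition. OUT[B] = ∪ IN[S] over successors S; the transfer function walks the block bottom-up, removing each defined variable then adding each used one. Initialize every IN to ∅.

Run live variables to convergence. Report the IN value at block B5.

Per-block solution:
  B0:  IN={c, f}  OUT={b, c, e, f}
  B1:  IN={b, c, e, f}  OUT={b, c, e, f}
  B2:  IN={b, c, e, f}  OUT={a, c, e, f}
  B3:  IN={a, c, e, f}  OUT={a, c, e, f}
  B4:  IN={a, c, e, f}  OUT={a, b, c, f}
  B5:  IN={a, b, c, f}  OUT={a, c, e, f}
  B6:  IN={a, c, e, f}  OUT={a, c, f}
  B7:  IN={a, c, f}  OUT={}

Merge at B5: OUT[B5] = IN[B6] = {a, c, e, f}
Applying B5's transfer function to that OUT value gives IN[B5] (row B5 above).

Answer: {a, b, c, f}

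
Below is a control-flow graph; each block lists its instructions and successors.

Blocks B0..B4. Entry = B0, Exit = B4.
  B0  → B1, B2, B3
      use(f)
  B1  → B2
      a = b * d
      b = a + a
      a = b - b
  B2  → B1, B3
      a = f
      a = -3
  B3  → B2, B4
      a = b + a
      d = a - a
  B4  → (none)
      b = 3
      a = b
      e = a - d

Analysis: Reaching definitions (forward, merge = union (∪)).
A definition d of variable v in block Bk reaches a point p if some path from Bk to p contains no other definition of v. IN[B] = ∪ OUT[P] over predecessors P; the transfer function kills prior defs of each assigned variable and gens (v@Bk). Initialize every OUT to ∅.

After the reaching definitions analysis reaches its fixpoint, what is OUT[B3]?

Converged values:
  B0: | IN={} | OUT={}
  B1: | IN={a@B2, b@B1, d@B3} | OUT={a@B1, b@B1, d@B3}
  B2: | IN={a@B1, a@B3, b@B1, d@B3} | OUT={a@B2, b@B1, d@B3}
  B3: | IN={a@B2, b@B1, d@B3} | OUT={a@B3, b@B1, d@B3}
  B4: | IN={a@B3, b@B1, d@B3} | OUT={a@B4, b@B4, d@B3, e@B4}

Merge at B3: IN[B3] = OUT[B0] ⊔ OUT[B2] = {a@B2, b@B1, d@B3}
Applying B3's transfer function to that IN value gives OUT[B3] (row B3 above).

Answer: {a@B3, b@B1, d@B3}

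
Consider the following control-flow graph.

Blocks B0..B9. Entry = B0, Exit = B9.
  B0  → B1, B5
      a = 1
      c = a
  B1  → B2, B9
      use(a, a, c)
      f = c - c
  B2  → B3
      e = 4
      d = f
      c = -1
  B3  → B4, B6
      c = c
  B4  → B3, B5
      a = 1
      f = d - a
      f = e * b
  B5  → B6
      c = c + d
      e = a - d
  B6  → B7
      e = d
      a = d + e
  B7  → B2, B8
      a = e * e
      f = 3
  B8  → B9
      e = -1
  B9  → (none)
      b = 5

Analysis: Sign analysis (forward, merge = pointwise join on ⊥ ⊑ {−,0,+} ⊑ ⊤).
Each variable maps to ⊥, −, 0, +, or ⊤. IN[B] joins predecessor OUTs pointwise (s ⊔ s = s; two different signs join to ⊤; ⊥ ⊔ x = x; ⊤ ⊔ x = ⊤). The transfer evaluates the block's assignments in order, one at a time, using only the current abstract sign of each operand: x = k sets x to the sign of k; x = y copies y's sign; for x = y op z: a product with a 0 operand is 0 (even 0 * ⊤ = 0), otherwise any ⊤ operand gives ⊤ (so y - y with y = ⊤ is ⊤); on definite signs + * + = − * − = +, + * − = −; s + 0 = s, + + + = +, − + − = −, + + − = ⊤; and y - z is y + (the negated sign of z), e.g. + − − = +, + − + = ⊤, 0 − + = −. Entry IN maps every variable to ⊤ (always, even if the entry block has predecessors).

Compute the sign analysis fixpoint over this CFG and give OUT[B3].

Converged values:
  B0:  IN=(all ⊤)  OUT={a:+, c:+; rest ⊤}
  B1:  IN={a:+, c:+; rest ⊤}  OUT={a:+, c:+; rest ⊤}
  B2:  IN=(all ⊤)  OUT={c:-, e:+; rest ⊤}
  B3:  IN={c:-, e:+; rest ⊤}  OUT={c:-, e:+; rest ⊤}
  B4:  IN={c:-, e:+; rest ⊤}  OUT={a:+, c:-, e:+; rest ⊤}
  B5:  IN={a:+; rest ⊤}  OUT={a:+; rest ⊤}
  B6:  IN=(all ⊤)  OUT=(all ⊤)
  B7:  IN=(all ⊤)  OUT={f:+; rest ⊤}
  B8:  IN={f:+; rest ⊤}  OUT={e:-, f:+; rest ⊤}
  B9:  IN=(all ⊤)  OUT={b:+; rest ⊤}

Merge at B3: IN[B3] = OUT[B2] ⊔ OUT[B4] = {a: ⊤, b: ⊤, c: -, d: ⊤, e: +, f: ⊤}
Applying B3's transfer function to that IN value gives OUT[B3] (row B3 above).

Answer: {a: ⊤, b: ⊤, c: -, d: ⊤, e: +, f: ⊤}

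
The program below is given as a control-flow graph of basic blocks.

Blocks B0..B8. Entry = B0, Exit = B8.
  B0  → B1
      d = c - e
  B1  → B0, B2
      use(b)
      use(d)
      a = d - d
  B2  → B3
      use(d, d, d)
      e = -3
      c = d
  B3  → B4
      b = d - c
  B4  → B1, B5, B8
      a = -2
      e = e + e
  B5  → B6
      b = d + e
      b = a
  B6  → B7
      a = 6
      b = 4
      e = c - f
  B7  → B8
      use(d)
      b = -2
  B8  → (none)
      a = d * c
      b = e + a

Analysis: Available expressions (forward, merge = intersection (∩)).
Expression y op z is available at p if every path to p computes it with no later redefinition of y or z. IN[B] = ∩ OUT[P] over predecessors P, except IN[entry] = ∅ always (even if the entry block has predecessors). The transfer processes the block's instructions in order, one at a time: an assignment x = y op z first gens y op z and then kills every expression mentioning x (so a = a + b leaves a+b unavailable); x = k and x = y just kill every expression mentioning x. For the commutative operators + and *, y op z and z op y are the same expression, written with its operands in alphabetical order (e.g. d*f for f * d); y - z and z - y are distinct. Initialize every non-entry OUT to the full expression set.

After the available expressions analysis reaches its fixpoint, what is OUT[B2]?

Answer: {d-d}

Working:
Fixpoint table:
  B0: | IN={} | OUT={c-e}
  B1: | IN={} | OUT={d-d}
  B2: | IN={d-d} | OUT={d-d}
  B3: | IN={d-d} | OUT={d-c, d-d}
  B4: | IN={d-c, d-d} | OUT={d-c, d-d}
  B5: | IN={d-c, d-d} | OUT={d+e, d-c, d-d}
  B6: | IN={d+e, d-c, d-d} | OUT={c-f, d-c, d-d}
  B7: | IN={c-f, d-c, d-d} | OUT={c-f, d-c, d-d}
  B8: | IN={d-c, d-d} | OUT={a+e, c*d, d-c, d-d}

Merge at B2: IN[B2] = OUT[B1] = {d-d}
Applying B2's transfer function to that IN value gives OUT[B2] (row B2 above).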